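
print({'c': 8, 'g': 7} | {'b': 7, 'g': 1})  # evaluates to {'c': 8, 'g': 1, 'b': 7}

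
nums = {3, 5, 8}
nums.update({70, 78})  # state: {3, 5, 8, 70, 78}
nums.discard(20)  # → {3, 5, 8, 70, 78}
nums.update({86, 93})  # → {3, 5, 8, 70, 78, 86, 93}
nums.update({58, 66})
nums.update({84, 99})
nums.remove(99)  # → {3, 5, 8, 58, 66, 70, 78, 84, 86, 93}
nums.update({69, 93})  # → {3, 5, 8, 58, 66, 69, 70, 78, 84, 86, 93}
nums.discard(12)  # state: {3, 5, 8, 58, 66, 69, 70, 78, 84, 86, 93}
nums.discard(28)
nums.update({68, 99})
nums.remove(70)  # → {3, 5, 8, 58, 66, 68, 69, 78, 84, 86, 93, 99}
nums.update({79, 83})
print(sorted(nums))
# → [3, 5, 8, 58, 66, 68, 69, 78, 79, 83, 84, 86, 93, 99]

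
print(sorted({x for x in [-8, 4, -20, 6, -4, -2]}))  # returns [-20, -8, -4, -2, 4, 6]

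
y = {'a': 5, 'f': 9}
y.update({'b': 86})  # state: {'a': 5, 'f': 9, 'b': 86}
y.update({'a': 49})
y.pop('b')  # 86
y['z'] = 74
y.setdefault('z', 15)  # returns 74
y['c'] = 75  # {'a': 49, 'f': 9, 'z': 74, 'c': 75}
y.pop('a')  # 49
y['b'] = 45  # {'f': 9, 'z': 74, 'c': 75, 'b': 45}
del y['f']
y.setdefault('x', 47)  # 47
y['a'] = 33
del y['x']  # {'z': 74, 'c': 75, 'b': 45, 'a': 33}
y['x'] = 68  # {'z': 74, 'c': 75, 'b': 45, 'a': 33, 'x': 68}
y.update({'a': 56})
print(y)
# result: {'z': 74, 'c': 75, 'b': 45, 'a': 56, 'x': 68}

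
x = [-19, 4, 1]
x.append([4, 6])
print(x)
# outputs [-19, 4, 1, [4, 6]]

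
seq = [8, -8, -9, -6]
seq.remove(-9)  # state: [8, -8, -6]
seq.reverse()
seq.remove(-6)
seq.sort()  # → [-8, 8]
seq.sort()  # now [-8, 8]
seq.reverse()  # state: [8, -8]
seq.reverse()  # [-8, 8]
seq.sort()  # [-8, 8]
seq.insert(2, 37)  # [-8, 8, 37]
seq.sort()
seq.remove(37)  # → [-8, 8]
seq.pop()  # 8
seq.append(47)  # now [-8, 47]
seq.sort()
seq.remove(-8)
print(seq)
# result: [47]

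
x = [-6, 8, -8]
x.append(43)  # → [-6, 8, -8, 43]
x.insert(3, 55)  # [-6, 8, -8, 55, 43]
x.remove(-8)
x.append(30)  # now [-6, 8, 55, 43, 30]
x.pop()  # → 30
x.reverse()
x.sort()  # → [-6, 8, 43, 55]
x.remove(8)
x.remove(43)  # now [-6, 55]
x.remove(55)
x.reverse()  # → [-6]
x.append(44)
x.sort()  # [-6, 44]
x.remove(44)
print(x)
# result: [-6]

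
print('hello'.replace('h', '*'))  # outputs *ello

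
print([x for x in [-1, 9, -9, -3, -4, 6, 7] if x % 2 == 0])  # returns [-4, 6]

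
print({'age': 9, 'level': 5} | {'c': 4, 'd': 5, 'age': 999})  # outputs {'age': 999, 'level': 5, 'c': 4, 'd': 5}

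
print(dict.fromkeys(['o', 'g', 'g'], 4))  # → {'o': 4, 'g': 4}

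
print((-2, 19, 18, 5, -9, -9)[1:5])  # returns (19, 18, 5, -9)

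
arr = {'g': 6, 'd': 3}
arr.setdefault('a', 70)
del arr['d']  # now {'g': 6, 'a': 70}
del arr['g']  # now {'a': 70}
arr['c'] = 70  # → {'a': 70, 'c': 70}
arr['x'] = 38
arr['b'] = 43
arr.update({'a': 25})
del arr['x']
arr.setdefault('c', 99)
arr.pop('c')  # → 70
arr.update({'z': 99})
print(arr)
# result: {'a': 25, 'b': 43, 'z': 99}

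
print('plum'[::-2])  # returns ml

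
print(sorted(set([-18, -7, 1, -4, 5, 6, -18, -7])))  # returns [-18, -7, -4, 1, 5, 6]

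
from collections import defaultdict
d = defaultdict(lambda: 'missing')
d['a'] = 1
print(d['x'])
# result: missing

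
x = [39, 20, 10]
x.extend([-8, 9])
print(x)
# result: [39, 20, 10, -8, 9]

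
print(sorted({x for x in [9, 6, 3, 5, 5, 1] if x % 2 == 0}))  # [6]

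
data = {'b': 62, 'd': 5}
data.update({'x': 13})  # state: {'b': 62, 'd': 5, 'x': 13}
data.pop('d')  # 5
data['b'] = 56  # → {'b': 56, 'x': 13}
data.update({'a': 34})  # {'b': 56, 'x': 13, 'a': 34}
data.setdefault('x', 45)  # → 13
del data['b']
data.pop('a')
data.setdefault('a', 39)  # 39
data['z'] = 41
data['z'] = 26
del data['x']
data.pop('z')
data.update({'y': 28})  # {'a': 39, 'y': 28}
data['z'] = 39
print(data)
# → {'a': 39, 'y': 28, 'z': 39}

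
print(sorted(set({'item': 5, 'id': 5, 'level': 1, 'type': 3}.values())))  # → [1, 3, 5]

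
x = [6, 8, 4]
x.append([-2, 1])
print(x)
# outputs [6, 8, 4, [-2, 1]]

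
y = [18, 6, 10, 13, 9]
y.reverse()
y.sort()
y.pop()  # 18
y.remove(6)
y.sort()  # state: [9, 10, 13]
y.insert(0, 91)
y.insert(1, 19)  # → [91, 19, 9, 10, 13]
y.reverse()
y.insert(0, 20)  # [20, 13, 10, 9, 19, 91]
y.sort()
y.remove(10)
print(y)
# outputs [9, 13, 19, 20, 91]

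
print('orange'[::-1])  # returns egnaro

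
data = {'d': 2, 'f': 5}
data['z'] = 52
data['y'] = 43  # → {'d': 2, 'f': 5, 'z': 52, 'y': 43}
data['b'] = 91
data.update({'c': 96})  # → {'d': 2, 'f': 5, 'z': 52, 'y': 43, 'b': 91, 'c': 96}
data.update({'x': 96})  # {'d': 2, 'f': 5, 'z': 52, 'y': 43, 'b': 91, 'c': 96, 'x': 96}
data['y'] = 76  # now {'d': 2, 'f': 5, 'z': 52, 'y': 76, 'b': 91, 'c': 96, 'x': 96}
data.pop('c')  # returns 96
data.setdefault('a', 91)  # 91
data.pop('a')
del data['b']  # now {'d': 2, 'f': 5, 'z': 52, 'y': 76, 'x': 96}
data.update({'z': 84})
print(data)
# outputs {'d': 2, 'f': 5, 'z': 84, 'y': 76, 'x': 96}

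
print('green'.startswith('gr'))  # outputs True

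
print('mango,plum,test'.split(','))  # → ['mango', 'plum', 'test']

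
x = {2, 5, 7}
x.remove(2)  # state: {5, 7}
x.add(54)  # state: {5, 7, 54}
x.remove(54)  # {5, 7}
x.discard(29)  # {5, 7}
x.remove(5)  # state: {7}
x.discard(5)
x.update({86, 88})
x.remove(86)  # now {7, 88}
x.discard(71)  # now {7, 88}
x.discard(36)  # {7, 88}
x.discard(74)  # {7, 88}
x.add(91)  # {7, 88, 91}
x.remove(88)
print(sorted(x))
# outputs [7, 91]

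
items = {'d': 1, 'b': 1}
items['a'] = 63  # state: {'d': 1, 'b': 1, 'a': 63}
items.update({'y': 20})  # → {'d': 1, 'b': 1, 'a': 63, 'y': 20}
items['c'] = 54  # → {'d': 1, 'b': 1, 'a': 63, 'y': 20, 'c': 54}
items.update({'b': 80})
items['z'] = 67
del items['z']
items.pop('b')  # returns 80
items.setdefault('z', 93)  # 93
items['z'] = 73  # {'d': 1, 'a': 63, 'y': 20, 'c': 54, 'z': 73}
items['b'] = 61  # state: {'d': 1, 'a': 63, 'y': 20, 'c': 54, 'z': 73, 'b': 61}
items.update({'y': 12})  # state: {'d': 1, 'a': 63, 'y': 12, 'c': 54, 'z': 73, 'b': 61}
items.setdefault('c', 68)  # 54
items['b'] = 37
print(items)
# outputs {'d': 1, 'a': 63, 'y': 12, 'c': 54, 'z': 73, 'b': 37}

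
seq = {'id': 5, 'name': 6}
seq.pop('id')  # 5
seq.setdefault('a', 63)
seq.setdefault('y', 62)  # 62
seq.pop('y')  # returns 62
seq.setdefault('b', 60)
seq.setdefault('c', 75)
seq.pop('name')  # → 6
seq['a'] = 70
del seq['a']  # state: {'b': 60, 'c': 75}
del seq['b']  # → {'c': 75}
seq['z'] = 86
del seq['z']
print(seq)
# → {'c': 75}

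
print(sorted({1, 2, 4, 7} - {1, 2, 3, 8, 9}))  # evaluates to [4, 7]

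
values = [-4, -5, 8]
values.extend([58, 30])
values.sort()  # [-5, -4, 8, 30, 58]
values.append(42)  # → [-5, -4, 8, 30, 58, 42]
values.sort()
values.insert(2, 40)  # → [-5, -4, 40, 8, 30, 42, 58]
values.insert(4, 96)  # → [-5, -4, 40, 8, 96, 30, 42, 58]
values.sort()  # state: [-5, -4, 8, 30, 40, 42, 58, 96]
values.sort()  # [-5, -4, 8, 30, 40, 42, 58, 96]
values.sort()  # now [-5, -4, 8, 30, 40, 42, 58, 96]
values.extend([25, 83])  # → [-5, -4, 8, 30, 40, 42, 58, 96, 25, 83]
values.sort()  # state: [-5, -4, 8, 25, 30, 40, 42, 58, 83, 96]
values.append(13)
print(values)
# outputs [-5, -4, 8, 25, 30, 40, 42, 58, 83, 96, 13]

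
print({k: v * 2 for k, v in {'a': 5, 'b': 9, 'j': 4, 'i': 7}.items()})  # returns {'a': 10, 'b': 18, 'j': 8, 'i': 14}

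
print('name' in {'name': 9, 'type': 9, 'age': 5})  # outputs True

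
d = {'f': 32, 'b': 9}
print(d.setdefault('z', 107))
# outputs 107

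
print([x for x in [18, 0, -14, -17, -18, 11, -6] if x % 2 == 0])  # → [18, 0, -14, -18, -6]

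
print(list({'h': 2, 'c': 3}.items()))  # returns [('h', 2), ('c', 3)]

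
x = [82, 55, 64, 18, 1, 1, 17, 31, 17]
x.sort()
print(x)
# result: [1, 1, 17, 17, 18, 31, 55, 64, 82]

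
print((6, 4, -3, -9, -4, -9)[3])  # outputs -9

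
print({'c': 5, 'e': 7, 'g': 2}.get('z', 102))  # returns 102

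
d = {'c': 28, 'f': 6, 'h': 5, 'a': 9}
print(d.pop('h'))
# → 5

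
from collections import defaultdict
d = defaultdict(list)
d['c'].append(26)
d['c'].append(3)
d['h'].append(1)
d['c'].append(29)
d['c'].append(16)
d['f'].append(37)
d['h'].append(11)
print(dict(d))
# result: {'c': [26, 3, 29, 16], 'h': [1, 11], 'f': [37]}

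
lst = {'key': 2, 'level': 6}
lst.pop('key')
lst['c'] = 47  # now {'level': 6, 'c': 47}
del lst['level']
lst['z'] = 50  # {'c': 47, 'z': 50}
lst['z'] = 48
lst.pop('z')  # 48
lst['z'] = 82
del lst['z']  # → {'c': 47}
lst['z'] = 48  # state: {'c': 47, 'z': 48}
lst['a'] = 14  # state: {'c': 47, 'z': 48, 'a': 14}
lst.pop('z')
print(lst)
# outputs {'c': 47, 'a': 14}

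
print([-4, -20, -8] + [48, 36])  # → [-4, -20, -8, 48, 36]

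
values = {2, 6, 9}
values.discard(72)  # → {2, 6, 9}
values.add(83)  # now {2, 6, 9, 83}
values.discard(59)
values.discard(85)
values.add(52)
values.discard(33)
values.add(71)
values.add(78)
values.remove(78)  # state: {2, 6, 9, 52, 71, 83}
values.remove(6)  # {2, 9, 52, 71, 83}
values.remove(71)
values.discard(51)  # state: {2, 9, 52, 83}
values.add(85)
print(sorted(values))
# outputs [2, 9, 52, 83, 85]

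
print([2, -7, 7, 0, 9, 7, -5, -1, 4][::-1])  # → [4, -1, -5, 7, 9, 0, 7, -7, 2]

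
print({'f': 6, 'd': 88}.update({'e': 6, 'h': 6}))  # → None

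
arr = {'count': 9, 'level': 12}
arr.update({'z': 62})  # {'count': 9, 'level': 12, 'z': 62}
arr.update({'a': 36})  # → {'count': 9, 'level': 12, 'z': 62, 'a': 36}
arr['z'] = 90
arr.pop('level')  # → 12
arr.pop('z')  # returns 90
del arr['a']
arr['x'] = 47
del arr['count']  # {'x': 47}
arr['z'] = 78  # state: {'x': 47, 'z': 78}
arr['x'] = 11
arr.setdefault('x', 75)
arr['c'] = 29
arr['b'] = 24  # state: {'x': 11, 'z': 78, 'c': 29, 'b': 24}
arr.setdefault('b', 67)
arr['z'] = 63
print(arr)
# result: {'x': 11, 'z': 63, 'c': 29, 'b': 24}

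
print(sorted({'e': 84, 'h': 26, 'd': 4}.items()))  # [('d', 4), ('e', 84), ('h', 26)]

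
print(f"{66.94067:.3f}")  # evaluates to 66.941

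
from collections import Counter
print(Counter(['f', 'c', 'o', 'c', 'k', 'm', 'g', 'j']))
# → Counter({'c': 2, 'f': 1, 'o': 1, 'k': 1, 'm': 1, 'g': 1, 'j': 1})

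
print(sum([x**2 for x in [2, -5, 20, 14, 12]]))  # 769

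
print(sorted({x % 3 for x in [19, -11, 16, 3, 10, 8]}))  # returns [0, 1, 2]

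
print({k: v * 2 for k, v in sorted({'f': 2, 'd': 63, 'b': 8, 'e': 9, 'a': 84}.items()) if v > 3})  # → {'a': 168, 'b': 16, 'd': 126, 'e': 18}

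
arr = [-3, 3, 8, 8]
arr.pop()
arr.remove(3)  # [-3, 8]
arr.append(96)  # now [-3, 8, 96]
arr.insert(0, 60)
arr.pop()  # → 96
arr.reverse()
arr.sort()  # [-3, 8, 60]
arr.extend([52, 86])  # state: [-3, 8, 60, 52, 86]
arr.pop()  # 86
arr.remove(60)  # [-3, 8, 52]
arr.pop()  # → 52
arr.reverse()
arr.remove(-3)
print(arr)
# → [8]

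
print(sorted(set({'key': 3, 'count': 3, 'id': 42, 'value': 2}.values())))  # [2, 3, 42]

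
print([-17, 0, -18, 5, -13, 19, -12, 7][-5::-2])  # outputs [5, 0]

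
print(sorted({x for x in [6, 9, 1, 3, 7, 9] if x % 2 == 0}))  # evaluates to [6]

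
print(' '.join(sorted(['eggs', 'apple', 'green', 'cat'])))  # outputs apple cat eggs green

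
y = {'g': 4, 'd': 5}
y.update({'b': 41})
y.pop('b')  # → 41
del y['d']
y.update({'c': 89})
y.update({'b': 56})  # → {'g': 4, 'c': 89, 'b': 56}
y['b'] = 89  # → {'g': 4, 'c': 89, 'b': 89}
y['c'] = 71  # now {'g': 4, 'c': 71, 'b': 89}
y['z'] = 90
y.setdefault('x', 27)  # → 27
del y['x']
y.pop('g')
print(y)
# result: {'c': 71, 'b': 89, 'z': 90}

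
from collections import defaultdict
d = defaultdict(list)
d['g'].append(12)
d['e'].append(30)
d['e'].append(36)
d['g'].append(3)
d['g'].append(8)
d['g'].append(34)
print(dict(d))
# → {'g': [12, 3, 8, 34], 'e': [30, 36]}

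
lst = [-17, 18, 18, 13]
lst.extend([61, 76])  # [-17, 18, 18, 13, 61, 76]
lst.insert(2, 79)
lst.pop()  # 76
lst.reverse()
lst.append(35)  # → [61, 13, 18, 79, 18, -17, 35]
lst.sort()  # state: [-17, 13, 18, 18, 35, 61, 79]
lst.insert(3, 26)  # [-17, 13, 18, 26, 18, 35, 61, 79]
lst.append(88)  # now [-17, 13, 18, 26, 18, 35, 61, 79, 88]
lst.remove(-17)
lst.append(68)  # [13, 18, 26, 18, 35, 61, 79, 88, 68]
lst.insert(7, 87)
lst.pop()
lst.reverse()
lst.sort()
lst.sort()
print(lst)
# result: [13, 18, 18, 26, 35, 61, 79, 87, 88]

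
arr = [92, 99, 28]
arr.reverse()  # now [28, 99, 92]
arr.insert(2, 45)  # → [28, 99, 45, 92]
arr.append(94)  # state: [28, 99, 45, 92, 94]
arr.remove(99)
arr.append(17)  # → [28, 45, 92, 94, 17]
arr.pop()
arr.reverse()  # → [94, 92, 45, 28]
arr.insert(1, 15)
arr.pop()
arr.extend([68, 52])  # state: [94, 15, 92, 45, 68, 52]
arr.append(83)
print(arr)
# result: [94, 15, 92, 45, 68, 52, 83]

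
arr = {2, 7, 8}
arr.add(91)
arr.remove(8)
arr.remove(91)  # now {2, 7}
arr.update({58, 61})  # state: {2, 7, 58, 61}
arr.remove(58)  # {2, 7, 61}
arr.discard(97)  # {2, 7, 61}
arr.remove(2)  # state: {7, 61}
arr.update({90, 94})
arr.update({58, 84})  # {7, 58, 61, 84, 90, 94}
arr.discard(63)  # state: {7, 58, 61, 84, 90, 94}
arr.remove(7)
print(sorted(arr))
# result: [58, 61, 84, 90, 94]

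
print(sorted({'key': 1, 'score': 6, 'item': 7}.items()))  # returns [('item', 7), ('key', 1), ('score', 6)]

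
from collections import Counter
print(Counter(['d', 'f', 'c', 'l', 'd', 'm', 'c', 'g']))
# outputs Counter({'d': 2, 'c': 2, 'f': 1, 'l': 1, 'm': 1, 'g': 1})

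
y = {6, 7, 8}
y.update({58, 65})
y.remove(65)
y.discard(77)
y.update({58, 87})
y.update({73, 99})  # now {6, 7, 8, 58, 73, 87, 99}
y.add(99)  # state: {6, 7, 8, 58, 73, 87, 99}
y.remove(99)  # {6, 7, 8, 58, 73, 87}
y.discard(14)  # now {6, 7, 8, 58, 73, 87}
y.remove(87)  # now {6, 7, 8, 58, 73}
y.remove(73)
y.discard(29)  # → {6, 7, 8, 58}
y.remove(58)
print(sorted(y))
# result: [6, 7, 8]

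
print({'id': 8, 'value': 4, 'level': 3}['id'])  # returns 8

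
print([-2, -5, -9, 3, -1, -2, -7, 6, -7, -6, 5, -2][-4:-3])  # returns [-7]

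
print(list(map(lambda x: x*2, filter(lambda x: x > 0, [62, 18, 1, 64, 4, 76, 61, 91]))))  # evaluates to [124, 36, 2, 128, 8, 152, 122, 182]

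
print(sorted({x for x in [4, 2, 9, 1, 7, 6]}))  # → [1, 2, 4, 6, 7, 9]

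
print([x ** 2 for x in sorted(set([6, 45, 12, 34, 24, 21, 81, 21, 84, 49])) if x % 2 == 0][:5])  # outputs [36, 144, 576, 1156, 7056]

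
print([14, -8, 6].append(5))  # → None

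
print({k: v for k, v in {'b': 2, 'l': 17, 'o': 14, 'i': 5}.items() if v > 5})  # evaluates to {'l': 17, 'o': 14}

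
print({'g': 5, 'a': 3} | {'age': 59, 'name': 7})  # {'g': 5, 'a': 3, 'age': 59, 'name': 7}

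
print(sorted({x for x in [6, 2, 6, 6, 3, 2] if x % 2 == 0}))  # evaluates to [2, 6]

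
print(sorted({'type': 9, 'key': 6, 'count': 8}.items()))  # [('count', 8), ('key', 6), ('type', 9)]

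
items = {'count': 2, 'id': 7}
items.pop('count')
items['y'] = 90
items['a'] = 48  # {'id': 7, 'y': 90, 'a': 48}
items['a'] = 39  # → {'id': 7, 'y': 90, 'a': 39}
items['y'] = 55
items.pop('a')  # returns 39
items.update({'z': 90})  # {'id': 7, 'y': 55, 'z': 90}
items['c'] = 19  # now {'id': 7, 'y': 55, 'z': 90, 'c': 19}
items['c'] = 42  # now {'id': 7, 'y': 55, 'z': 90, 'c': 42}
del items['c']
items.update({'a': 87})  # {'id': 7, 'y': 55, 'z': 90, 'a': 87}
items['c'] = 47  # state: {'id': 7, 'y': 55, 'z': 90, 'a': 87, 'c': 47}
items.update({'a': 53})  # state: {'id': 7, 'y': 55, 'z': 90, 'a': 53, 'c': 47}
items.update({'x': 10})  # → {'id': 7, 'y': 55, 'z': 90, 'a': 53, 'c': 47, 'x': 10}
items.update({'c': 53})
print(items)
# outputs {'id': 7, 'y': 55, 'z': 90, 'a': 53, 'c': 53, 'x': 10}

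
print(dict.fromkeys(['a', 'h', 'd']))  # {'a': None, 'h': None, 'd': None}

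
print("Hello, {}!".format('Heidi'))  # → Hello, Heidi!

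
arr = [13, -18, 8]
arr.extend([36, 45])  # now [13, -18, 8, 36, 45]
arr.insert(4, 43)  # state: [13, -18, 8, 36, 43, 45]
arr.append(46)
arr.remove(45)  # [13, -18, 8, 36, 43, 46]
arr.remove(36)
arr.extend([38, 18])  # [13, -18, 8, 43, 46, 38, 18]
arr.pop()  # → 18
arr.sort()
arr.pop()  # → 46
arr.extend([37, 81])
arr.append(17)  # [-18, 8, 13, 38, 43, 37, 81, 17]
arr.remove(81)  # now [-18, 8, 13, 38, 43, 37, 17]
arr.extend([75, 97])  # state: [-18, 8, 13, 38, 43, 37, 17, 75, 97]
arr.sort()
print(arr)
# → [-18, 8, 13, 17, 37, 38, 43, 75, 97]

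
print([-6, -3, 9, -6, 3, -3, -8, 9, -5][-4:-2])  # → [-3, -8]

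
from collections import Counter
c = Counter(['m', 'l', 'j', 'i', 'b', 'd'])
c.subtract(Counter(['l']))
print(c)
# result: Counter({'m': 1, 'j': 1, 'i': 1, 'b': 1, 'd': 1, 'l': 0})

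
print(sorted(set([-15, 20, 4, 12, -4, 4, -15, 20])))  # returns [-15, -4, 4, 12, 20]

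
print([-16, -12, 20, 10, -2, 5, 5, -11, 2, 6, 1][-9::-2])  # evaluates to [20, -16]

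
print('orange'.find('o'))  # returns 0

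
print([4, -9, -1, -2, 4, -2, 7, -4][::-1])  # [-4, 7, -2, 4, -2, -1, -9, 4]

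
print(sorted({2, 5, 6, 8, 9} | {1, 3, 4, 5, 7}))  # [1, 2, 3, 4, 5, 6, 7, 8, 9]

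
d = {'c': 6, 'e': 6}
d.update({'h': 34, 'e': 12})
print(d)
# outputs {'c': 6, 'e': 12, 'h': 34}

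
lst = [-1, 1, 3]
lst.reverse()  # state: [3, 1, -1]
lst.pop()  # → -1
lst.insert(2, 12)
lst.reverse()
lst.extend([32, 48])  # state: [12, 1, 3, 32, 48]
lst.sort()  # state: [1, 3, 12, 32, 48]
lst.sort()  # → [1, 3, 12, 32, 48]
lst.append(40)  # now [1, 3, 12, 32, 48, 40]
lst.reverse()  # [40, 48, 32, 12, 3, 1]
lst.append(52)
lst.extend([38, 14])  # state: [40, 48, 32, 12, 3, 1, 52, 38, 14]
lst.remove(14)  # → [40, 48, 32, 12, 3, 1, 52, 38]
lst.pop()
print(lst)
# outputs [40, 48, 32, 12, 3, 1, 52]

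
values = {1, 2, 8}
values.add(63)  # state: {1, 2, 8, 63}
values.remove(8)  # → {1, 2, 63}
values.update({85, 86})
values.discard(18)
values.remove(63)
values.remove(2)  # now {1, 85, 86}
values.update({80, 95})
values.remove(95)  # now {1, 80, 85, 86}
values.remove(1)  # {80, 85, 86}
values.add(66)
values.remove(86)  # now {66, 80, 85}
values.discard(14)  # {66, 80, 85}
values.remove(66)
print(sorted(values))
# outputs [80, 85]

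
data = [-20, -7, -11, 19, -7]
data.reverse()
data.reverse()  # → [-20, -7, -11, 19, -7]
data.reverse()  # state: [-7, 19, -11, -7, -20]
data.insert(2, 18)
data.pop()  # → -20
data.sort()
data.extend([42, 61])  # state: [-11, -7, -7, 18, 19, 42, 61]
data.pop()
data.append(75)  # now [-11, -7, -7, 18, 19, 42, 75]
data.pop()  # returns 75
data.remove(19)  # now [-11, -7, -7, 18, 42]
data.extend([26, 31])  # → [-11, -7, -7, 18, 42, 26, 31]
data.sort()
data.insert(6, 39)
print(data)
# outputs [-11, -7, -7, 18, 26, 31, 39, 42]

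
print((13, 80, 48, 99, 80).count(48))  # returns 1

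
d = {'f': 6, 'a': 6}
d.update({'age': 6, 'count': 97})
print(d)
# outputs {'f': 6, 'a': 6, 'age': 6, 'count': 97}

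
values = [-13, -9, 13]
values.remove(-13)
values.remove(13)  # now [-9]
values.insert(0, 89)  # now [89, -9]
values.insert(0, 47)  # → [47, 89, -9]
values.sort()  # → [-9, 47, 89]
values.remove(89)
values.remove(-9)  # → [47]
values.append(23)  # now [47, 23]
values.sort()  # [23, 47]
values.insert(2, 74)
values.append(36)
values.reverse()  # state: [36, 74, 47, 23]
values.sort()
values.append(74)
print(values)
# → [23, 36, 47, 74, 74]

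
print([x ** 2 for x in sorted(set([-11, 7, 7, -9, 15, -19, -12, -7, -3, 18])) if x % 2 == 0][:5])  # [144, 324]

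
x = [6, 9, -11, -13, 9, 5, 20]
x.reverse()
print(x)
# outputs [20, 5, 9, -13, -11, 9, 6]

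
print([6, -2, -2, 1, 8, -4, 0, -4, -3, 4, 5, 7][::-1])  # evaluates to [7, 5, 4, -3, -4, 0, -4, 8, 1, -2, -2, 6]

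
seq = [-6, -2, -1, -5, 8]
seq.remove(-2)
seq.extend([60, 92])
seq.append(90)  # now [-6, -1, -5, 8, 60, 92, 90]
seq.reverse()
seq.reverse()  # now [-6, -1, -5, 8, 60, 92, 90]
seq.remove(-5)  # [-6, -1, 8, 60, 92, 90]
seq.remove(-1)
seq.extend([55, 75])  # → [-6, 8, 60, 92, 90, 55, 75]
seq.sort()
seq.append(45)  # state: [-6, 8, 55, 60, 75, 90, 92, 45]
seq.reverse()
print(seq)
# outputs [45, 92, 90, 75, 60, 55, 8, -6]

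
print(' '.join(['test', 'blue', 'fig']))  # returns test blue fig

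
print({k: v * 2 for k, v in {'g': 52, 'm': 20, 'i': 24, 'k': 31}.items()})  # {'g': 104, 'm': 40, 'i': 48, 'k': 62}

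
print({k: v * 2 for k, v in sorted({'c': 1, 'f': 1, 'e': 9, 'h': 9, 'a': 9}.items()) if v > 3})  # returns {'a': 18, 'e': 18, 'h': 18}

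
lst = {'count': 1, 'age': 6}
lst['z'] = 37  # {'count': 1, 'age': 6, 'z': 37}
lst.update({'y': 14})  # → {'count': 1, 'age': 6, 'z': 37, 'y': 14}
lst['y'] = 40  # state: {'count': 1, 'age': 6, 'z': 37, 'y': 40}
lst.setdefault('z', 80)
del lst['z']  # {'count': 1, 'age': 6, 'y': 40}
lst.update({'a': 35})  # {'count': 1, 'age': 6, 'y': 40, 'a': 35}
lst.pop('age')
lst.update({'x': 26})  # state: {'count': 1, 'y': 40, 'a': 35, 'x': 26}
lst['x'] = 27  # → {'count': 1, 'y': 40, 'a': 35, 'x': 27}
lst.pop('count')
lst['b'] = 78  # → {'y': 40, 'a': 35, 'x': 27, 'b': 78}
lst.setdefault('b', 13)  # 78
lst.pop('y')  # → 40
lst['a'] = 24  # {'a': 24, 'x': 27, 'b': 78}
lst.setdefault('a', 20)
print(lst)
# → {'a': 24, 'x': 27, 'b': 78}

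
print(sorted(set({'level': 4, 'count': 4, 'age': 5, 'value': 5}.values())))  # [4, 5]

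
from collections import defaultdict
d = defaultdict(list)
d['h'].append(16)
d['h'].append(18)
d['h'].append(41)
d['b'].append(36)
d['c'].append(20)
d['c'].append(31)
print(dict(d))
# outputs {'h': [16, 18, 41], 'b': [36], 'c': [20, 31]}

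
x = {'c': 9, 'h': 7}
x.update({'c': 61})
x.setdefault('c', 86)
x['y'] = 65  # {'c': 61, 'h': 7, 'y': 65}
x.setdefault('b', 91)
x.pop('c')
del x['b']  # {'h': 7, 'y': 65}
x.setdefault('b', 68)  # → 68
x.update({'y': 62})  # {'h': 7, 'y': 62, 'b': 68}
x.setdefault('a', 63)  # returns 63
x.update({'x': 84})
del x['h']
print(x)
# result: {'y': 62, 'b': 68, 'a': 63, 'x': 84}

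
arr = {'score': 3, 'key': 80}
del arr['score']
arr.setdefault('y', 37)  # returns 37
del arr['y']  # {'key': 80}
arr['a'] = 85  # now {'key': 80, 'a': 85}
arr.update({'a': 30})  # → {'key': 80, 'a': 30}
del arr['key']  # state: {'a': 30}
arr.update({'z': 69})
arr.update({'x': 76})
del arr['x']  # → {'a': 30, 'z': 69}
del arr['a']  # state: {'z': 69}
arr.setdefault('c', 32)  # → 32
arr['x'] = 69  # {'z': 69, 'c': 32, 'x': 69}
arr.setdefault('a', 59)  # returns 59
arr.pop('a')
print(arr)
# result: {'z': 69, 'c': 32, 'x': 69}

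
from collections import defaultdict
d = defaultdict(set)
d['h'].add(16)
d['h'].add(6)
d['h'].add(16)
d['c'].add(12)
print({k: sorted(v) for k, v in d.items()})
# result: {'h': [6, 16], 'c': [12]}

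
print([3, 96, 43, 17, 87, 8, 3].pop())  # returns 3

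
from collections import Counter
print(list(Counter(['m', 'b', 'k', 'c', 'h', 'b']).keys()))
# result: ['m', 'b', 'k', 'c', 'h']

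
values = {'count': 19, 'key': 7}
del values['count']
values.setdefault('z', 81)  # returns 81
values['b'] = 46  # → {'key': 7, 'z': 81, 'b': 46}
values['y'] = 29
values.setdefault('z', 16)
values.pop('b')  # 46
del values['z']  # {'key': 7, 'y': 29}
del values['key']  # {'y': 29}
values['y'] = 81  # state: {'y': 81}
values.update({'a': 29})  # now {'y': 81, 'a': 29}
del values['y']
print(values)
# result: {'a': 29}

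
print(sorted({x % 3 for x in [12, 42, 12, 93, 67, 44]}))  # [0, 1, 2]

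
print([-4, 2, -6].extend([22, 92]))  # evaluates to None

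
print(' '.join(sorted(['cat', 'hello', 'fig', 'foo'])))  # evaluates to cat fig foo hello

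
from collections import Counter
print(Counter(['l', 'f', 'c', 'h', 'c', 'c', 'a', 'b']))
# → Counter({'c': 3, 'l': 1, 'f': 1, 'h': 1, 'a': 1, 'b': 1})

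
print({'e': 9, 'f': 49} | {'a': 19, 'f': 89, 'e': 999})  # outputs {'e': 999, 'f': 89, 'a': 19}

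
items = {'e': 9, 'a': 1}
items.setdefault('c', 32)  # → 32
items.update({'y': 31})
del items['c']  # {'e': 9, 'a': 1, 'y': 31}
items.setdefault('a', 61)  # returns 1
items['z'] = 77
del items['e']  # {'a': 1, 'y': 31, 'z': 77}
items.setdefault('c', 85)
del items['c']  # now {'a': 1, 'y': 31, 'z': 77}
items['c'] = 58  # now {'a': 1, 'y': 31, 'z': 77, 'c': 58}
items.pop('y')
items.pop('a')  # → 1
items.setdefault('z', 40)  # 77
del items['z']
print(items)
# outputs {'c': 58}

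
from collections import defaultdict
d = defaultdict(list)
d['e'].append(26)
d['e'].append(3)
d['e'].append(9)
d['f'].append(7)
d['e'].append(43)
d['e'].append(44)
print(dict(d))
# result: {'e': [26, 3, 9, 43, 44], 'f': [7]}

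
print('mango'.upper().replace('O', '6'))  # MANG6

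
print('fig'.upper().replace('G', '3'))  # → FI3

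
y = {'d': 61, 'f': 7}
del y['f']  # {'d': 61}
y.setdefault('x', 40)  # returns 40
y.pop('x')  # 40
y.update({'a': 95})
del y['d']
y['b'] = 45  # {'a': 95, 'b': 45}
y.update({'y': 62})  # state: {'a': 95, 'b': 45, 'y': 62}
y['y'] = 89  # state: {'a': 95, 'b': 45, 'y': 89}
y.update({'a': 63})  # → {'a': 63, 'b': 45, 'y': 89}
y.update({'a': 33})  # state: {'a': 33, 'b': 45, 'y': 89}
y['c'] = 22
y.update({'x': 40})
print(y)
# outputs {'a': 33, 'b': 45, 'y': 89, 'c': 22, 'x': 40}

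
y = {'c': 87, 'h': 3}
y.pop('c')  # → 87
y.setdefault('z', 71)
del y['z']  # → {'h': 3}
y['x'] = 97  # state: {'h': 3, 'x': 97}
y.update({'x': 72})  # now {'h': 3, 'x': 72}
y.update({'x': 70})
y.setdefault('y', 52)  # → 52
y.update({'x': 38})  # {'h': 3, 'x': 38, 'y': 52}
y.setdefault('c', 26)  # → 26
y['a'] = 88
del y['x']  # {'h': 3, 'y': 52, 'c': 26, 'a': 88}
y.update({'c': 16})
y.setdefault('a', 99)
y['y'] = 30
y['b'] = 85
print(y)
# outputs {'h': 3, 'y': 30, 'c': 16, 'a': 88, 'b': 85}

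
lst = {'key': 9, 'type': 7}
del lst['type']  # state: {'key': 9}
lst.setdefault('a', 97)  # 97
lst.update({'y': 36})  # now {'key': 9, 'a': 97, 'y': 36}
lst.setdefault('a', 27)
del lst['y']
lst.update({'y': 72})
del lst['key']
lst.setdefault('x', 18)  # 18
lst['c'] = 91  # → {'a': 97, 'y': 72, 'x': 18, 'c': 91}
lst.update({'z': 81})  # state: {'a': 97, 'y': 72, 'x': 18, 'c': 91, 'z': 81}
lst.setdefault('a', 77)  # 97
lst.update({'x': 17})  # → {'a': 97, 'y': 72, 'x': 17, 'c': 91, 'z': 81}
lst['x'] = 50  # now {'a': 97, 'y': 72, 'x': 50, 'c': 91, 'z': 81}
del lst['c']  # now {'a': 97, 'y': 72, 'x': 50, 'z': 81}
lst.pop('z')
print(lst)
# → {'a': 97, 'y': 72, 'x': 50}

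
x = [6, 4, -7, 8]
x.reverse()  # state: [8, -7, 4, 6]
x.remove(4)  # [8, -7, 6]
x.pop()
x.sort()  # [-7, 8]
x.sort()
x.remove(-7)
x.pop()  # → 8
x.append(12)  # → [12]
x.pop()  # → 12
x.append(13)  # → [13]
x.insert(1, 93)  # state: [13, 93]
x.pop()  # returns 93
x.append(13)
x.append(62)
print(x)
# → [13, 13, 62]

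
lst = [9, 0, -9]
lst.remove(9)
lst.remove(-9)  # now [0]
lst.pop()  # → 0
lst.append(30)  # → [30]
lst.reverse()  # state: [30]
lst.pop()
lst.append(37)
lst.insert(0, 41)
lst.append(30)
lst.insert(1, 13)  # [41, 13, 37, 30]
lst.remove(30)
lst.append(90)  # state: [41, 13, 37, 90]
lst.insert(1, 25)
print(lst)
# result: [41, 25, 13, 37, 90]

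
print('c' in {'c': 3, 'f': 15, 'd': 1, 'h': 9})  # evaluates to True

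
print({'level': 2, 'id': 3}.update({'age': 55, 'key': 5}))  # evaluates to None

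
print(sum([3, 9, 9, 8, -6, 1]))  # 24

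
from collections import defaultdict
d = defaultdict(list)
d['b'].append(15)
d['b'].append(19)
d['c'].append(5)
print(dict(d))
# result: {'b': [15, 19], 'c': [5]}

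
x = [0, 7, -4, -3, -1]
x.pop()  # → -1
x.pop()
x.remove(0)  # [7, -4]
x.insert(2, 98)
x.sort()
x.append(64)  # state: [-4, 7, 98, 64]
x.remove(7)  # [-4, 98, 64]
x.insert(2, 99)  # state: [-4, 98, 99, 64]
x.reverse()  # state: [64, 99, 98, -4]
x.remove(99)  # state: [64, 98, -4]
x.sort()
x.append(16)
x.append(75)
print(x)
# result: [-4, 64, 98, 16, 75]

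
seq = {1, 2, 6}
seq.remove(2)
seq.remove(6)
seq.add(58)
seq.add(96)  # {1, 58, 96}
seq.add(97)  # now {1, 58, 96, 97}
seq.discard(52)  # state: {1, 58, 96, 97}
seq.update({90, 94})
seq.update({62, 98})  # {1, 58, 62, 90, 94, 96, 97, 98}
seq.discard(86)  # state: {1, 58, 62, 90, 94, 96, 97, 98}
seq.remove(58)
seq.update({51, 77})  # {1, 51, 62, 77, 90, 94, 96, 97, 98}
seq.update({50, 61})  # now {1, 50, 51, 61, 62, 77, 90, 94, 96, 97, 98}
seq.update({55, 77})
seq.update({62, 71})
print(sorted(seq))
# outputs [1, 50, 51, 55, 61, 62, 71, 77, 90, 94, 96, 97, 98]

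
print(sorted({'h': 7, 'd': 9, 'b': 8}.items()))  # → [('b', 8), ('d', 9), ('h', 7)]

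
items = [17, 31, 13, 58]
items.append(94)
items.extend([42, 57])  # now [17, 31, 13, 58, 94, 42, 57]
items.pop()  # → 57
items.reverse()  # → [42, 94, 58, 13, 31, 17]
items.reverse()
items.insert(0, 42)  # [42, 17, 31, 13, 58, 94, 42]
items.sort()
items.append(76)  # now [13, 17, 31, 42, 42, 58, 94, 76]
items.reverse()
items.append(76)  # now [76, 94, 58, 42, 42, 31, 17, 13, 76]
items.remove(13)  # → [76, 94, 58, 42, 42, 31, 17, 76]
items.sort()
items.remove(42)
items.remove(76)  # [17, 31, 42, 58, 76, 94]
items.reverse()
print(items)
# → [94, 76, 58, 42, 31, 17]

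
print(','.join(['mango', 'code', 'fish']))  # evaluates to mango,code,fish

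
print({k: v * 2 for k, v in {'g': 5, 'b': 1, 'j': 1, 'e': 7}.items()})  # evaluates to {'g': 10, 'b': 2, 'j': 2, 'e': 14}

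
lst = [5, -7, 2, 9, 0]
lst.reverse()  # [0, 9, 2, -7, 5]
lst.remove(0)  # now [9, 2, -7, 5]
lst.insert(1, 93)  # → [9, 93, 2, -7, 5]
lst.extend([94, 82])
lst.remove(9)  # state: [93, 2, -7, 5, 94, 82]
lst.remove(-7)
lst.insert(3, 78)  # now [93, 2, 5, 78, 94, 82]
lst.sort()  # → [2, 5, 78, 82, 93, 94]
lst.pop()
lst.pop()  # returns 93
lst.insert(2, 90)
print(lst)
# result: [2, 5, 90, 78, 82]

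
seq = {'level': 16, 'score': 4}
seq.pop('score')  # 4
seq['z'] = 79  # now {'level': 16, 'z': 79}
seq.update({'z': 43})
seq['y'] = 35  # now {'level': 16, 'z': 43, 'y': 35}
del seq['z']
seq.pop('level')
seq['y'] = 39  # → {'y': 39}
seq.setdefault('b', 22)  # 22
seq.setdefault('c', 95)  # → 95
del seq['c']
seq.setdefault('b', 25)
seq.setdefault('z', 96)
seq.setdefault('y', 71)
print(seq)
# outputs {'y': 39, 'b': 22, 'z': 96}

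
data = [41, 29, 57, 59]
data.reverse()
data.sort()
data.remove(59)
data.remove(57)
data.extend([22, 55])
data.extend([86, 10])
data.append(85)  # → [29, 41, 22, 55, 86, 10, 85]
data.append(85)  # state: [29, 41, 22, 55, 86, 10, 85, 85]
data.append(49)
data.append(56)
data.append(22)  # [29, 41, 22, 55, 86, 10, 85, 85, 49, 56, 22]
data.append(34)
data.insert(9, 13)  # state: [29, 41, 22, 55, 86, 10, 85, 85, 49, 13, 56, 22, 34]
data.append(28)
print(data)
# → [29, 41, 22, 55, 86, 10, 85, 85, 49, 13, 56, 22, 34, 28]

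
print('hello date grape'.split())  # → ['hello', 'date', 'grape']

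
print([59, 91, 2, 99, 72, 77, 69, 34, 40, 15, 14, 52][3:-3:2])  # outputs [99, 77, 34]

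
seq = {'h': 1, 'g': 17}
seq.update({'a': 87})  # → {'h': 1, 'g': 17, 'a': 87}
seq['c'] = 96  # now {'h': 1, 'g': 17, 'a': 87, 'c': 96}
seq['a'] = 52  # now {'h': 1, 'g': 17, 'a': 52, 'c': 96}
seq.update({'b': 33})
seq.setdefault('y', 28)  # 28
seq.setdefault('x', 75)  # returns 75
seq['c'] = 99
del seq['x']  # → {'h': 1, 'g': 17, 'a': 52, 'c': 99, 'b': 33, 'y': 28}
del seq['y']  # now {'h': 1, 'g': 17, 'a': 52, 'c': 99, 'b': 33}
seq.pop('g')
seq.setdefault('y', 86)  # 86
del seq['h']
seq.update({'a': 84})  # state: {'a': 84, 'c': 99, 'b': 33, 'y': 86}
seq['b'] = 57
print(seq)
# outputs {'a': 84, 'c': 99, 'b': 57, 'y': 86}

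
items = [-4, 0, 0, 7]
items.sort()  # [-4, 0, 0, 7]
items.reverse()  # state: [7, 0, 0, -4]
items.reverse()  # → [-4, 0, 0, 7]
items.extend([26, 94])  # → [-4, 0, 0, 7, 26, 94]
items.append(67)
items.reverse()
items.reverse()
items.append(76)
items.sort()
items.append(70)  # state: [-4, 0, 0, 7, 26, 67, 76, 94, 70]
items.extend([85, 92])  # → [-4, 0, 0, 7, 26, 67, 76, 94, 70, 85, 92]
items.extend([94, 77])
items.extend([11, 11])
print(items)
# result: [-4, 0, 0, 7, 26, 67, 76, 94, 70, 85, 92, 94, 77, 11, 11]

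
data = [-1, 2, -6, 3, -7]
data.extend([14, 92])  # [-1, 2, -6, 3, -7, 14, 92]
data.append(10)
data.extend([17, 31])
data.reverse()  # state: [31, 17, 10, 92, 14, -7, 3, -6, 2, -1]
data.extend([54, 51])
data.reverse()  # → [51, 54, -1, 2, -6, 3, -7, 14, 92, 10, 17, 31]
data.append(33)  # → [51, 54, -1, 2, -6, 3, -7, 14, 92, 10, 17, 31, 33]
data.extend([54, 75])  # [51, 54, -1, 2, -6, 3, -7, 14, 92, 10, 17, 31, 33, 54, 75]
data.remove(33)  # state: [51, 54, -1, 2, -6, 3, -7, 14, 92, 10, 17, 31, 54, 75]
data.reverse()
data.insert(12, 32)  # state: [75, 54, 31, 17, 10, 92, 14, -7, 3, -6, 2, -1, 32, 54, 51]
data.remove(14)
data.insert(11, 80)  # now [75, 54, 31, 17, 10, 92, -7, 3, -6, 2, -1, 80, 32, 54, 51]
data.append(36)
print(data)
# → [75, 54, 31, 17, 10, 92, -7, 3, -6, 2, -1, 80, 32, 54, 51, 36]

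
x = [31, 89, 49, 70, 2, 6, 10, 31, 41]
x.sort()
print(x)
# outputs [2, 6, 10, 31, 31, 41, 49, 70, 89]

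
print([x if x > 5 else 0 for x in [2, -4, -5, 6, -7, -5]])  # [0, 0, 0, 6, 0, 0]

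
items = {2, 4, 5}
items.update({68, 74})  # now {2, 4, 5, 68, 74}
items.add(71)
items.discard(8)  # {2, 4, 5, 68, 71, 74}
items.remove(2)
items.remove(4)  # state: {5, 68, 71, 74}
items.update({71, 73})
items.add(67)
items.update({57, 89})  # {5, 57, 67, 68, 71, 73, 74, 89}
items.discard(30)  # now {5, 57, 67, 68, 71, 73, 74, 89}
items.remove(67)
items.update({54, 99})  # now {5, 54, 57, 68, 71, 73, 74, 89, 99}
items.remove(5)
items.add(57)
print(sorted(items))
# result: [54, 57, 68, 71, 73, 74, 89, 99]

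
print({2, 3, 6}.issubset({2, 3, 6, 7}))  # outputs True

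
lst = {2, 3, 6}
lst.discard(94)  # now {2, 3, 6}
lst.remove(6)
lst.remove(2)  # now {3}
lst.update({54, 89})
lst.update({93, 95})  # {3, 54, 89, 93, 95}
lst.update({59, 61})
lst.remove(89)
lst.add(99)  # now {3, 54, 59, 61, 93, 95, 99}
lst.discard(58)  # {3, 54, 59, 61, 93, 95, 99}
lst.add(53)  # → {3, 53, 54, 59, 61, 93, 95, 99}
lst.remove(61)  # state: {3, 53, 54, 59, 93, 95, 99}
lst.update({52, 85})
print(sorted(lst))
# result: [3, 52, 53, 54, 59, 85, 93, 95, 99]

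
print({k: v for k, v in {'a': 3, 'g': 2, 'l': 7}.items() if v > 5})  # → {'l': 7}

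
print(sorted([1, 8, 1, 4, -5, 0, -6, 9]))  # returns [-6, -5, 0, 1, 1, 4, 8, 9]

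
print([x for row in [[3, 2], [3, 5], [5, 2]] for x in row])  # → [3, 2, 3, 5, 5, 2]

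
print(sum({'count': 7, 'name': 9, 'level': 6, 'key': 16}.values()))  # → 38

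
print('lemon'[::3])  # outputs lo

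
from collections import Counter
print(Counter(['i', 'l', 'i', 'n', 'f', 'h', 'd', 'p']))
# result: Counter({'i': 2, 'l': 1, 'n': 1, 'f': 1, 'h': 1, 'd': 1, 'p': 1})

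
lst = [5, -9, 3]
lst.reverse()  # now [3, -9, 5]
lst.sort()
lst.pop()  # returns 5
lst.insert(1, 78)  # [-9, 78, 3]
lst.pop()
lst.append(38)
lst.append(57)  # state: [-9, 78, 38, 57]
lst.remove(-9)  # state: [78, 38, 57]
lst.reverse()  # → [57, 38, 78]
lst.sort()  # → [38, 57, 78]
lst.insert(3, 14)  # [38, 57, 78, 14]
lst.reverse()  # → [14, 78, 57, 38]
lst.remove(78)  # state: [14, 57, 38]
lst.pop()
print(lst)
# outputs [14, 57]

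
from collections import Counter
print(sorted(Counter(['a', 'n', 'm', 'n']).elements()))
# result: ['a', 'm', 'n', 'n']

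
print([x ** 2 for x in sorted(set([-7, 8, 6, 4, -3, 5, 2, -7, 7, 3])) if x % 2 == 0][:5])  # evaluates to [4, 16, 36, 64]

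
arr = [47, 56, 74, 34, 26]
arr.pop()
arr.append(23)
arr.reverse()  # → [23, 34, 74, 56, 47]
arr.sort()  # [23, 34, 47, 56, 74]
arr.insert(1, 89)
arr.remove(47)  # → [23, 89, 34, 56, 74]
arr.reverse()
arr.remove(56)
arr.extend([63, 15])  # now [74, 34, 89, 23, 63, 15]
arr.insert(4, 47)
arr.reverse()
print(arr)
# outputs [15, 63, 47, 23, 89, 34, 74]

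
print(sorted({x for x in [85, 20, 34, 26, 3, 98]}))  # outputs [3, 20, 26, 34, 85, 98]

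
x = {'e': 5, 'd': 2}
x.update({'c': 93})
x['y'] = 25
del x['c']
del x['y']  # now {'e': 5, 'd': 2}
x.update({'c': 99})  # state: {'e': 5, 'd': 2, 'c': 99}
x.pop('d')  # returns 2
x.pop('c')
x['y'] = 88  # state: {'e': 5, 'y': 88}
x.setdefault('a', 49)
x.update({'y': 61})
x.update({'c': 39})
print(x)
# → {'e': 5, 'y': 61, 'a': 49, 'c': 39}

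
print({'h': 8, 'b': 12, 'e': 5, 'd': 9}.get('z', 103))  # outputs 103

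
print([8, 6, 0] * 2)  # [8, 6, 0, 8, 6, 0]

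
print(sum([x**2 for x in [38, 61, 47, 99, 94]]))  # 26011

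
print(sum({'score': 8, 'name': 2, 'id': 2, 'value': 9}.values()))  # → 21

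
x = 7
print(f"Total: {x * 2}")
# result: Total: 14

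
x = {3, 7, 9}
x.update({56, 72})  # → {3, 7, 9, 56, 72}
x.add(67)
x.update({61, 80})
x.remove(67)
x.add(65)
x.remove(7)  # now {3, 9, 56, 61, 65, 72, 80}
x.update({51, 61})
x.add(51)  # {3, 9, 51, 56, 61, 65, 72, 80}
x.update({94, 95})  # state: {3, 9, 51, 56, 61, 65, 72, 80, 94, 95}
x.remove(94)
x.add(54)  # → {3, 9, 51, 54, 56, 61, 65, 72, 80, 95}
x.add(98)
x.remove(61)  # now {3, 9, 51, 54, 56, 65, 72, 80, 95, 98}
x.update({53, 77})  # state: {3, 9, 51, 53, 54, 56, 65, 72, 77, 80, 95, 98}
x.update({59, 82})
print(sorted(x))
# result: [3, 9, 51, 53, 54, 56, 59, 65, 72, 77, 80, 82, 95, 98]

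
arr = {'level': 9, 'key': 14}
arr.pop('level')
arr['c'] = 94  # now {'key': 14, 'c': 94}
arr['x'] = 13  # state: {'key': 14, 'c': 94, 'x': 13}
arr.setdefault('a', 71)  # 71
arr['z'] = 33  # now {'key': 14, 'c': 94, 'x': 13, 'a': 71, 'z': 33}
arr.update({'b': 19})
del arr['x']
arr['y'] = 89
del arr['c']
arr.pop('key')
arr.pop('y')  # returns 89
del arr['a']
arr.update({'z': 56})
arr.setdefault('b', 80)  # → 19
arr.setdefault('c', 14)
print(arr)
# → {'z': 56, 'b': 19, 'c': 14}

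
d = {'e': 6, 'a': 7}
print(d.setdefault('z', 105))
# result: 105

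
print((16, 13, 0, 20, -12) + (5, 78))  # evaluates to (16, 13, 0, 20, -12, 5, 78)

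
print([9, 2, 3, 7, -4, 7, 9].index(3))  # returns 2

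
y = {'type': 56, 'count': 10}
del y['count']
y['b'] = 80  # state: {'type': 56, 'b': 80}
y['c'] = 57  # {'type': 56, 'b': 80, 'c': 57}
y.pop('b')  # 80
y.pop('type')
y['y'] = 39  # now {'c': 57, 'y': 39}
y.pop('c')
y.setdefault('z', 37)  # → 37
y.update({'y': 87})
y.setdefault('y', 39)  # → 87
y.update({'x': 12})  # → {'y': 87, 'z': 37, 'x': 12}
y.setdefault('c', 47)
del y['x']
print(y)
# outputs {'y': 87, 'z': 37, 'c': 47}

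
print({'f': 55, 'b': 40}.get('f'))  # 55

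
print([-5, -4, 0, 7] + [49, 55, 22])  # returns [-5, -4, 0, 7, 49, 55, 22]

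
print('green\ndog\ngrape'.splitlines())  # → ['green', 'dog', 'grape']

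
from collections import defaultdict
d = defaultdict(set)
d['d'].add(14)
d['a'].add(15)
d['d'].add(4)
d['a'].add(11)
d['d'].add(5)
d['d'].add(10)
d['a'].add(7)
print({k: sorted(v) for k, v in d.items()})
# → {'d': [4, 5, 10, 14], 'a': [7, 11, 15]}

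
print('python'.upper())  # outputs PYTHON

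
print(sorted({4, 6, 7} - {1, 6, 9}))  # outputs [4, 7]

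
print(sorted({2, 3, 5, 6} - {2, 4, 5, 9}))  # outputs [3, 6]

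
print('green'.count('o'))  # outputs 0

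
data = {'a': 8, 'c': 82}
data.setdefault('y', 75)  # 75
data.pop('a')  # 8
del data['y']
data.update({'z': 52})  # {'c': 82, 'z': 52}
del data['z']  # {'c': 82}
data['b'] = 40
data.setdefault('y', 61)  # 61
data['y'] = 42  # {'c': 82, 'b': 40, 'y': 42}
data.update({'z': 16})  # {'c': 82, 'b': 40, 'y': 42, 'z': 16}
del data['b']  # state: {'c': 82, 'y': 42, 'z': 16}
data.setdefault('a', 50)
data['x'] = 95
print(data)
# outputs {'c': 82, 'y': 42, 'z': 16, 'a': 50, 'x': 95}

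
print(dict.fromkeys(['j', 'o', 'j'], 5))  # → {'j': 5, 'o': 5}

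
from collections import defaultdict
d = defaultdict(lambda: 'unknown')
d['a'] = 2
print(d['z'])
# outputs unknown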